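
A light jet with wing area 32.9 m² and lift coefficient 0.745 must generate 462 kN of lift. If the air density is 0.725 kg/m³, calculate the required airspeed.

L = ½ρv²S·CL ⇒ v = √(2L/(ρ·S·CL))
v = √(2 × 4.62×10^5 / (0.725 × 32.9 × 0.745)) = √52000 = 228 m/s

v = 228 m/s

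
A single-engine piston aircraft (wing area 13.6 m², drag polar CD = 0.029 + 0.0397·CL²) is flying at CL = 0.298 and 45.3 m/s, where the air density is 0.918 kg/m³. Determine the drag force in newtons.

D = 417 N

CD = 0.029 + 0.0397 × 0.298² = 0.03253
D = ½ρv²S·CD = ½ × 0.918 × 45.3² × 13.6 × 0.03253 = 417 N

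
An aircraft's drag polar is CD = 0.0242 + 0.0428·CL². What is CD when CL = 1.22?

CD = 0.0879

CD = 0.0242 + 0.0428 × 1.22² = 0.0242 + 0.0637 = 0.0879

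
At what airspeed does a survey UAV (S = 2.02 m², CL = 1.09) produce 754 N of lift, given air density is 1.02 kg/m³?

L = ½ρv²S·CL ⇒ v = √(2L/(ρ·S·CL))
v = √(2 × 754 / (1.02 × 2.02 × 1.09)) = √671.5 = 25.9 m/s

v = 25.9 m/s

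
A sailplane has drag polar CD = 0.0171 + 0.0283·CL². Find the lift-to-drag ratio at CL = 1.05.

CD = 0.0171 + 0.0283 × 1.05² = 0.0483
L/D = CL/CD = 1.05 / 0.0483 = 21.7

L/D = 21.7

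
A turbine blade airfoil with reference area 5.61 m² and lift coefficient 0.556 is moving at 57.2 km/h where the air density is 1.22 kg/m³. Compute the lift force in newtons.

L = 480 N

Convert speed: v = 57.2 km/h ÷ 3.6 = 15.89 m/s.
Dynamic pressure q = ½ρv² = ½ × 1.22 × 15.89² = 154 Pa.
L = q·S·CL = 154 × 5.61 × 0.556 = 480 N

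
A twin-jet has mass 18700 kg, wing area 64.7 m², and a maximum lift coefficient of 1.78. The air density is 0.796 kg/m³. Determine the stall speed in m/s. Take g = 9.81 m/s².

V_stall = 63.3 m/s

At stall, lift equals weight: L = W = m·g = 18700 × 9.81 = 1.834×10^5 N.
V_stall = √(2W/(ρ·S·CL,max)) = √(2 × 1.834×10^5 / (0.796 × 64.7 × 1.78))
V_stall = √4002 = 63.3 m/s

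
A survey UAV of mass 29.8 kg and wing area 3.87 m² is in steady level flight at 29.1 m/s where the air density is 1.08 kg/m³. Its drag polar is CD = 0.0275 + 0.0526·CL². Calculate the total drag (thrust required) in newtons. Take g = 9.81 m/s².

D = 51.2 N

In steady level flight, lift balances weight: W = mg = 29.8 × 9.81 = 292.34 N.
Dynamic pressure q = 0.5 × 1.08 × 29.1² = 457.3 Pa.
CL = W/(q·S) = 292.34 / (457.3 × 3.87) = 0.1652.
CD = 0.0275 + 0.0526 × 0.1652² = 0.02894.
D = q·S·CD = 457.3 × 3.87 × 0.02894 = 51.21 N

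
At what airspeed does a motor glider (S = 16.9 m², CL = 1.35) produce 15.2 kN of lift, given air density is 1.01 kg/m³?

v = 36.3 m/s

L = ½ρv²S·CL ⇒ v = √(2L/(ρ·S·CL))
v = √(2 × 15200 / (1.01 × 16.9 × 1.35)) = √1319 = 36.3 m/s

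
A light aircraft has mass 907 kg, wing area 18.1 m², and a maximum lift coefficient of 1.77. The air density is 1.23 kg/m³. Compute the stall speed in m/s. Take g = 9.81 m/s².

Stall occurs when L = W at CL,max. W = mg = 907 × 9.81 = 8898 N.
V_stall = √(2W/(ρ·S·CL,max)) = √(2 × 8898 / (1.23 × 18.1 × 1.77))
V_stall = √451.6 = 21.3 m/s

V_stall = 21.3 m/s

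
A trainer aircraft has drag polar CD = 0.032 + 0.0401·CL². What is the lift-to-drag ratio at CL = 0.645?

CD = 0.032 + 0.0401 × 0.645² = 0.04868
L/D = CL/CD = 0.645 / 0.04868 = 13.2

L/D = 13.2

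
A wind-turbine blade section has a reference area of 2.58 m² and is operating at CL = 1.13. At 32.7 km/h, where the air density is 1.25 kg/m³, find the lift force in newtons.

L = 150 N

Convert speed: v = 32.7 km/h ÷ 3.6 = 9.083 m/s.
L = ½ρv²S·CL = ½ × 1.25 × 9.083² × 2.58 × 1.13 = 150 N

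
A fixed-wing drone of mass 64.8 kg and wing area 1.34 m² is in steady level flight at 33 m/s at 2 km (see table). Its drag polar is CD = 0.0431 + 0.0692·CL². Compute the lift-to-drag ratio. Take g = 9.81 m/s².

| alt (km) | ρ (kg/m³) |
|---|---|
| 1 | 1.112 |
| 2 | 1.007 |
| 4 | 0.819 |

At 2 km, from the table: ρ = 1.007 kg/m³.
Weight W = mg = 64.8 × 9.81 = 635.69 N; in level flight L = W.
q = ½ρv² = ½ × 1.007 × 33² = 548.3 Pa.
CL = 2W/(ρv²S) = 2×635.69/(1.007×33²×1.34) = 0.8652.
CD = 0.0431 + 0.0692 × 0.8652² = 0.0949.
L/D = CL/CD = 0.8652 / 0.0949 = 9.12

L/D = 9.12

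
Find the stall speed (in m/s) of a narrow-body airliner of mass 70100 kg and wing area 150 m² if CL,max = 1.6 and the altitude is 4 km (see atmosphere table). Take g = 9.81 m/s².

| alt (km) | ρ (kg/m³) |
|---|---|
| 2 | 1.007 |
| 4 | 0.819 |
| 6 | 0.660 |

At 4 km, from the table: ρ = 0.819 kg/m³.
Stall occurs when L = W at CL,max. W = mg = 70100 × 9.81 = 6.877×10^5 N.
From L = ½ρV²S·CL,max = W: V_stall = √(2W/(ρSCL,max)) = √(2·6.877×10^5/(0.819·150·1.6))
V_stall = √6997 = 83.6 m/s

V_stall = 83.6 m/s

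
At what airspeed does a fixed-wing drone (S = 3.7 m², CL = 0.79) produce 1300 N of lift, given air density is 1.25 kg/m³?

L = ½ρv²S·CL ⇒ v = √(2L/(ρ·S·CL))
v = √(2 × 1300 / (1.25 × 3.7 × 0.79)) = √711.6 = 26.7 m/s

v = 26.7 m/s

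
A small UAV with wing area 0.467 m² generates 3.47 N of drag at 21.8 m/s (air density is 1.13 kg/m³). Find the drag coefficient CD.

From D = ½ρv²S·CD, rearranging gives CD = 2D/(ρv²S).
CD = 2 × 3.47 / (1.13 × 21.8² × 0.467) = 0.0277

CD = 0.0277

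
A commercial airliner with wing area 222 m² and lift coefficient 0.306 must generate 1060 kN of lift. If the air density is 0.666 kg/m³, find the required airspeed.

v = 216 m/s

L = ½ρv²S·CL ⇒ v = √(2L/(ρ·S·CL))
v = √(2 × 1.06×10^6 / (0.666 × 222 × 0.306)) = √46860 = 216 m/s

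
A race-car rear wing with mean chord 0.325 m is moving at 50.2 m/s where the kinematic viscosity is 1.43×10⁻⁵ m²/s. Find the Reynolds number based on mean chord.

Re = 1.14×10^6

Re = v·c/ν = 50.2 × 0.325 / (1.43×10⁻⁵) = 1.14×10^6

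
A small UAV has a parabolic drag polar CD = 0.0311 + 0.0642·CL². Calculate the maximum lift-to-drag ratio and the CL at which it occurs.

(L/D)max = 11.2, at CL = 0.696

For CD = CD0 + K·CL², (L/D)max occurs at CL* = √(CD0/K) and equals 1/(2√(K·CD0)).
(L/D)max = 1/(2√(0.0642 × 0.0311)) = 1/(2 × 0.04468) = 11.2
CL* = √(0.0311/0.0642) = 0.696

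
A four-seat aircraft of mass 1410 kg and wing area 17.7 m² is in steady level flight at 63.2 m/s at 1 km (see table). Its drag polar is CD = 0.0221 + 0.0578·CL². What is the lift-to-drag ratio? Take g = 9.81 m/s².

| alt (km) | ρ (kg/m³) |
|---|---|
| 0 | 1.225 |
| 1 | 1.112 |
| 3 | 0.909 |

At 1 km, from the table: ρ = 1.112 kg/m³.
Level flight ⇒ L = W = m·g = 1410 × 9.81 = 13832 N.
q = ½ρv² = ½ × 1.112 × 63.2² = 2221 Pa.
Required CL = L/(qS) = 13832/(2221·17.7) = 0.3519.
CD = 0.0221 + 0.0578 × 0.3519² = 0.02926.
L/D = CL/CD = 0.3519 / 0.02926 = 12

L/D = 12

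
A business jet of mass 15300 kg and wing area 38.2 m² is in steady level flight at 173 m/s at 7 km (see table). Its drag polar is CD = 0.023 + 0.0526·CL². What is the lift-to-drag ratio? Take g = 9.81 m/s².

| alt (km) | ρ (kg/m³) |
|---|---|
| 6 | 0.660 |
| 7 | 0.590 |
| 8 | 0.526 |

At 7 km, from the table: ρ = 0.590 kg/m³.
In steady level flight, lift balances weight: W = mg = 15300 × 9.81 = 1.5009×10^5 N.
q = ½ρv² = ½ × 0.59 × 173² = 8829 Pa.
Required CL = L/(qS) = 1.5009×10^5/(8829·38.2) = 0.445.
CD = 0.023 + 0.0526 × 0.445² = 0.03342.
L/D = CL/CD = 0.445 / 0.03342 = 13.3

L/D = 13.3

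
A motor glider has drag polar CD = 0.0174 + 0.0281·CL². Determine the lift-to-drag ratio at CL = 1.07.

L/D = 21.6

CD = 0.0174 + 0.0281 × 1.07² = 0.04957
L/D = CL/CD = 1.07 / 0.04957 = 21.6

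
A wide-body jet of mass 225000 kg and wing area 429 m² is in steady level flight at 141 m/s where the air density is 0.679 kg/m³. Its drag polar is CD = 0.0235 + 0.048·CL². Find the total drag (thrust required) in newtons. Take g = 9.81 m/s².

D = 1.49×10^5 N

In steady level flight, lift balances weight: W = mg = 225000 × 9.81 = 2.2072×10^6 N.
Dynamic pressure q = 0.5 × 0.679 × 141² = 6750 Pa.
Required CL = L/(qS) = 2.2072×10^6/(6750·429) = 0.7623.
CD = 0.0235 + 0.048 × 0.7623² = 0.05139.
D = q·S·CD = 6750 × 429 × 0.05139 = 1.488×10^5 N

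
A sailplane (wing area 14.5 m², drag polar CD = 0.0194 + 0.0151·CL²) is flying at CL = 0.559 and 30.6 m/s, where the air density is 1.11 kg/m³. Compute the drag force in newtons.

CD = 0.0194 + 0.0151 × 0.559² = 0.02412
D = ½ρv²S·CD = ½ × 1.11 × 30.6² × 14.5 × 0.02412 = 182 N

D = 182 N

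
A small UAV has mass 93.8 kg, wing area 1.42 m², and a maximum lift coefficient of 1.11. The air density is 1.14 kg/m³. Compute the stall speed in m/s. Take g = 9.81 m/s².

Stall occurs when L = W at CL,max. W = mg = 93.8 × 9.81 = 920.2 N.
From L = ½ρV²S·CL,max = W: V_stall = √(2W/(ρSCL,max)) = √(2·920.2/(1.14·1.42·1.11))
V_stall = √1024 = 32 m/s

V_stall = 32 m/s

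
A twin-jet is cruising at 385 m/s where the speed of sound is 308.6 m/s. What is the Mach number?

M = 1.25

M = v/a = 385 / 308.6 = 1.25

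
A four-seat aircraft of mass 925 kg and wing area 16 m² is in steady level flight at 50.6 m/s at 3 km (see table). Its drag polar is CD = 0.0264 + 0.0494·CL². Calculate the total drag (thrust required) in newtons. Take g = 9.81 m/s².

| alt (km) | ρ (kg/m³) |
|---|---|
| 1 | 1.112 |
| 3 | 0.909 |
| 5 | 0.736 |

At 3 km, from the table: ρ = 0.909 kg/m³.
In steady level flight, lift balances weight: W = mg = 925 × 9.81 = 9074.2 N.
q = ½ρv² = ½ × 0.909 × 50.6² = 1164 Pa.
Required CL = L/(qS) = 9074.2/(1164·16) = 0.4874.
CD = 0.0264 + 0.0494 × 0.4874² = 0.03813.
D = q·S·CD = 1164 × 16 × 0.03813 = 710 N

D = 710 N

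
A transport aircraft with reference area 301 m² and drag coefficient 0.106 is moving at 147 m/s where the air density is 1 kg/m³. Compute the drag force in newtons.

D = 3.45×10^5 N

Dynamic pressure q = ½ρv² = ½ × 1 × 147² = 10800 Pa.
D = q·S·CD = 10800 × 301 × 0.106 = 3.45×10^5 N ≈ 345 kN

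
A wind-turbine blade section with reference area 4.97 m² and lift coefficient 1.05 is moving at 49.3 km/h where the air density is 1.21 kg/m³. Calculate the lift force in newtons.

Convert speed: v = 49.3 km/h ÷ 3.6 = 13.69 m/s.
Dynamic pressure q = ½ρv² = ½ × 1.21 × 13.69² = 113.5 Pa.
L = q·S·CL = 113.5 × 4.97 × 1.05 = 592 N

L = 592 N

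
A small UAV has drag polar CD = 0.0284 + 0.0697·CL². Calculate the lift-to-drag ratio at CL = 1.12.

L/D = 9.67

CD = 0.0284 + 0.0697 × 1.12² = 0.1158
L/D = CL/CD = 1.12 / 0.1158 = 9.67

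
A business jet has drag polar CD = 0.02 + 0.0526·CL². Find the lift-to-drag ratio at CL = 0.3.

CD = 0.02 + 0.0526 × 0.3² = 0.02473
L/D = CL/CD = 0.3 / 0.02473 = 12.1

L/D = 12.1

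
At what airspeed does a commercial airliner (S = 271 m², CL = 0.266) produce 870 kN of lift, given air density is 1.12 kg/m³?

L = ½ρv²S·CL ⇒ v = √(2L/(ρ·S·CL))
v = √(2 × 8.7×10^5 / (1.12 × 271 × 0.266)) = √21550 = 147 m/s

v = 147 m/s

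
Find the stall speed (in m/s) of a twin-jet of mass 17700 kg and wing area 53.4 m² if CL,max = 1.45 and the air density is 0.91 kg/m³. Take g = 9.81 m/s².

Stall occurs when L = W at CL,max. W = mg = 17700 × 9.81 = 1.736×10^5 N.
From L = ½ρV²S·CL,max = W: V_stall = √(2W/(ρSCL,max)) = √(2·1.736×10^5/(0.91·53.4·1.45))
V_stall = √4929 = 70.2 m/s

V_stall = 70.2 m/s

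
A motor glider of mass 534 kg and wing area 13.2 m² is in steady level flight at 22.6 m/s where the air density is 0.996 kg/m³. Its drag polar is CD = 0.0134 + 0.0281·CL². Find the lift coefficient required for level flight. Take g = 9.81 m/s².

Weight W = mg = 534 × 9.81 = 5238.5 N; in level flight L = W.
Dynamic pressure q = 0.5 × 0.996 × 22.6² = 254.4 Pa.
CL = W/(q·S) = 5238.5 / (254.4 × 13.2) = 1.56.

CL = 1.56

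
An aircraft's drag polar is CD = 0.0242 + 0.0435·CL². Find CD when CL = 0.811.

CD = 0.0528

CD = 0.0242 + 0.0435 × 0.811² = 0.0242 + 0.02861 = 0.0528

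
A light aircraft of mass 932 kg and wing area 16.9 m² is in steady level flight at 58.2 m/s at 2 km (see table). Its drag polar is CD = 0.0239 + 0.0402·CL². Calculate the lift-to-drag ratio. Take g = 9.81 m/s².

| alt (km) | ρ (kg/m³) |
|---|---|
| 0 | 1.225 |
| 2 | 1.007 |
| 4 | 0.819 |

L/D = 11.4

At 2 km, from the table: ρ = 1.007 kg/m³.
Weight W = mg = 932 × 9.81 = 9142.9 N; in level flight L = W.
q = ½ρv² = ½ × 1.007 × 58.2² = 1705 Pa.
Required CL = L/(qS) = 9142.9/(1705·16.9) = 0.3172.
CD = 0.0239 + 0.0402 × 0.3172² = 0.02795.
L/D = CL/CD = 0.3172 / 0.02795 = 11.4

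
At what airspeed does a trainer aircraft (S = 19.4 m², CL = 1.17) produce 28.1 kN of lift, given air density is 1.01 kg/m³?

v = 49.5 m/s

L = ½ρv²S·CL ⇒ v = √(2L/(ρ·S·CL))
v = √(2 × 28100 / (1.01 × 19.4 × 1.17)) = √2451 = 49.5 m/s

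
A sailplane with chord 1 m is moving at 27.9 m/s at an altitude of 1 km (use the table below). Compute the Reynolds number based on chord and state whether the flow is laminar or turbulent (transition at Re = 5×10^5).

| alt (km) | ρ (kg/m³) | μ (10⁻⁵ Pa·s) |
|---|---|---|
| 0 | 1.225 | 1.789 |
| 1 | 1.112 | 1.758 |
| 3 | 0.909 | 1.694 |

Re = 1.76×10^6 (turbulent)

At 1 km, from the table: ρ = 1.112 kg/m³, μ = 1.758×10⁻⁵ Pa·s.
Re = ρ·v·c/μ = 1.112 × 27.9 × 1 / (1.758×10⁻⁵) = 1.76×10^6
Since 1.76×10^6 > 5×10^5, the flow is turbulent.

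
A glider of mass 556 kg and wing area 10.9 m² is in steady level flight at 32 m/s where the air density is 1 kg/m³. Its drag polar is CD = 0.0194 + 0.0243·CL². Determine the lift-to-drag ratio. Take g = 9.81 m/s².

Weight W = mg = 556 × 9.81 = 5454.4 N; in level flight L = W.
Dynamic pressure q = 0.5 × 1 × 32² = 512 Pa.
CL = W/(q·S) = 5454.4 / (512 × 10.9) = 0.9773.
CD = 0.0194 + 0.0243 × 0.9773² = 0.04261.
L/D = CL/CD = 0.9773 / 0.04261 = 22.9

L/D = 22.9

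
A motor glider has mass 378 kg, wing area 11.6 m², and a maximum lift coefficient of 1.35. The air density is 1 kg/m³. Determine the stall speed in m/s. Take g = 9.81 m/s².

V_stall = 21.8 m/s

Stall occurs when L = W at CL,max. W = mg = 378 × 9.81 = 3708 N.
V_stall = √(2W/(ρ·S·CL,max)) = √(2 × 3708 / (1 × 11.6 × 1.35))
V_stall = √473.6 = 21.8 m/s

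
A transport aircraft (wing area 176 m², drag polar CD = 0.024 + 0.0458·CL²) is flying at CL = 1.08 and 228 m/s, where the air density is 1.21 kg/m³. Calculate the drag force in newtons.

CD = 0.024 + 0.0458 × 1.08² = 0.07742
D = ½ρv²S·CD = ½ × 1.21 × 228² × 176 × 0.07742 = 4.29×10^5 N

D = 4.29×10^5 N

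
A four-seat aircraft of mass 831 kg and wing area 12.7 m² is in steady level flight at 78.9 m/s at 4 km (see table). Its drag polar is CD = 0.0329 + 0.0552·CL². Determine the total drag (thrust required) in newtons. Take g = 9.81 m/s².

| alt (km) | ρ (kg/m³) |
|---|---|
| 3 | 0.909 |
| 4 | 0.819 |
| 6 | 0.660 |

At 4 km, from the table: ρ = 0.819 kg/m³.
In steady level flight, lift balances weight: W = mg = 831 × 9.81 = 8152.1 N.
q = ½ρv² = ½ × 0.819 × 78.9² = 2549 Pa.
CL = 2W/(ρv²S) = 2×8152.1/(0.819×78.9²×12.7) = 0.2518.
CD = 0.0329 + 0.0552 × 0.2518² = 0.0364.
D = q·S·CD = 2549 × 12.7 × 0.0364 = 1178 N

D = 1180 N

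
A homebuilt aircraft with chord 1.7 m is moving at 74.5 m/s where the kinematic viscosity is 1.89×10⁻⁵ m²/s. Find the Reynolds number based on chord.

Re = 6.7×10^6

Re = v·c/ν = 74.5 × 1.7 / (1.89×10⁻⁵) = 6.7×10^6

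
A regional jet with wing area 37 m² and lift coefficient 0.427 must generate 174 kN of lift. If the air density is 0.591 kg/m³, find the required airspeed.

v = 193 m/s

L = ½ρv²S·CL ⇒ v = √(2L/(ρ·S·CL))
v = √(2 × 1.74×10^5 / (0.591 × 37 × 0.427)) = √37270 = 193 m/s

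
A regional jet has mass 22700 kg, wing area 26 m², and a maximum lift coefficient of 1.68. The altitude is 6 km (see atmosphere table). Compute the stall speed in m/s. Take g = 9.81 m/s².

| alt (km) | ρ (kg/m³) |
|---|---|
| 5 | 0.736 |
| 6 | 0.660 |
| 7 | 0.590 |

V_stall = 124 m/s

At 6 km, from the table: ρ = 0.660 kg/m³.
Weight W = mg = 22700 × 9.81 = 2.227×10^5 N.
From L = ½ρV²S·CL,max = W: V_stall = √(2W/(ρSCL,max)) = √(2·2.227×10^5/(0.66·26·1.68))
V_stall = √15450 = 124 m/s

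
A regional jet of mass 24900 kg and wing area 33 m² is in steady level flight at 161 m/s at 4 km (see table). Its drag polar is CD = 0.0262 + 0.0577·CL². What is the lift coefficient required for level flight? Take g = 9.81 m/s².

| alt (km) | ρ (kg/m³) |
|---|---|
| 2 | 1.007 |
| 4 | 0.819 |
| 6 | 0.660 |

CL = 0.697

At 4 km, from the table: ρ = 0.819 kg/m³.
In steady level flight, lift balances weight: W = mg = 24900 × 9.81 = 2.4427×10^5 N.
Dynamic pressure q = 0.5 × 0.819 × 161² = 10610 Pa.
Required CL = L/(qS) = 2.4427×10^5/(10610·33) = 0.6973.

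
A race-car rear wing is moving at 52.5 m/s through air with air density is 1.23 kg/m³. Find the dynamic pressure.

q = 1700 Pa

q = ½ρv² = ½ × 1.23 × 52.5² = 1700 Pa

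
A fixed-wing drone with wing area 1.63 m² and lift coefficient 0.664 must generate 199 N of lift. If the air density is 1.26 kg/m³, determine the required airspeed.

v = 17.1 m/s

L = ½ρv²S·CL ⇒ v = √(2L/(ρ·S·CL))
v = √(2 × 199 / (1.26 × 1.63 × 0.664)) = √291.8 = 17.1 m/s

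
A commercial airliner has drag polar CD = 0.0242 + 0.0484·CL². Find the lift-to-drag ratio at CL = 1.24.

CD = 0.0242 + 0.0484 × 1.24² = 0.09862
L/D = CL/CD = 1.24 / 0.09862 = 12.6

L/D = 12.6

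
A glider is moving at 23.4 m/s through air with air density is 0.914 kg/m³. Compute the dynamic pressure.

q = 250 Pa

q = ½ρv² = ½ × 0.914 × 23.4² = 250 Pa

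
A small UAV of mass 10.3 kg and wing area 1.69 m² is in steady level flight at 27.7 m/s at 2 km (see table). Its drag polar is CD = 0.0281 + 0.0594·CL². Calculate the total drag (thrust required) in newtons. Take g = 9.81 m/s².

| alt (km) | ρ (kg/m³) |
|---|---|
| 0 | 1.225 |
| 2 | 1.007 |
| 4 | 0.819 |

At 2 km, from the table: ρ = 1.007 kg/m³.
Weight W = mg = 10.3 × 9.81 = 101.04 N; in level flight L = W.
Dynamic pressure q = 0.5 × 1.007 × 27.7² = 386.3 Pa.
CL = 2W/(ρv²S) = 2×101.04/(1.007×27.7²×1.69) = 0.1548.
CD = 0.0281 + 0.0594 × 0.1548² = 0.02952.
D = q·S·CD = 386.3 × 1.69 × 0.02952 = 19.28 N

D = 19.3 N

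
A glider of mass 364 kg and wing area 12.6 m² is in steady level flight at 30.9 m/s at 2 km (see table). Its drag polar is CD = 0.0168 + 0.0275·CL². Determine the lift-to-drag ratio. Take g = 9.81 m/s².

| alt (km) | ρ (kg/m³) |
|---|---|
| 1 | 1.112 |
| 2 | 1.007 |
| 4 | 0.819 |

L/D = 22.4

At 2 km, from the table: ρ = 1.007 kg/m³.
In steady level flight, lift balances weight: W = mg = 364 × 9.81 = 3570.8 N.
Dynamic pressure q = 0.5 × 1.007 × 30.9² = 480.7 Pa.
CL = W/(q·S) = 3570.8 / (480.7 × 12.6) = 0.5895.
CD = 0.0168 + 0.0275 × 0.5895² = 0.02636.
L/D = CL/CD = 0.5895 / 0.02636 = 22.4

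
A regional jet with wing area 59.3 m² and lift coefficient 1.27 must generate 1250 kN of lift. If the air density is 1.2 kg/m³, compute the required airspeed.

v = 166 m/s

L = ½ρv²S·CL ⇒ v = √(2L/(ρ·S·CL))
v = √(2 × 1.25×10^6 / (1.2 × 59.3 × 1.27)) = √27660 = 166 m/s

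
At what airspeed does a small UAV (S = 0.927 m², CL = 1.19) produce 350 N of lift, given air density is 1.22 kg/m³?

v = 22.8 m/s

L = ½ρv²S·CL ⇒ v = √(2L/(ρ·S·CL))
v = √(2 × 350 / (1.22 × 0.927 × 1.19)) = √520.1 = 22.8 m/s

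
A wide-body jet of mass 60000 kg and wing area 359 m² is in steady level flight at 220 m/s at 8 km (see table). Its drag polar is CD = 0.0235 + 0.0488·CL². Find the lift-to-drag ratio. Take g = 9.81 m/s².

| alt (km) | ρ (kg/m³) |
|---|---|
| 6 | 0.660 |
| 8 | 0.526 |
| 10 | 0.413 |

At 8 km, from the table: ρ = 0.526 kg/m³.
Level flight ⇒ L = W = m·g = 60000 × 9.81 = 5.886×10^5 N.
q = ½ρv² = ½ × 0.526 × 220² = 12730 Pa.
CL = 2W/(ρv²S) = 2×5.886×10^5/(0.526×220²×359) = 0.1288.
CD = 0.0235 + 0.0488 × 0.1288² = 0.02431.
L/D = CL/CD = 0.1288 / 0.02431 = 5.3

L/D = 5.3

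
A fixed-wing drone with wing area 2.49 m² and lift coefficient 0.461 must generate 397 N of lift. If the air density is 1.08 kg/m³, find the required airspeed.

v = 25.3 m/s

L = ½ρv²S·CL ⇒ v = √(2L/(ρ·S·CL))
v = √(2 × 397 / (1.08 × 2.49 × 0.461)) = √640.5 = 25.3 m/s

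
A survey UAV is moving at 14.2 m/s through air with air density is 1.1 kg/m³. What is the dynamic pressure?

q = 111 Pa

q = ½ρv² = ½ × 1.1 × 14.2² = 111 Pa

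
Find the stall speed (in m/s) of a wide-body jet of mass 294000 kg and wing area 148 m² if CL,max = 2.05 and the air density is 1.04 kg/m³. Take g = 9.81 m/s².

At stall, lift equals weight: L = W = m·g = 294000 × 9.81 = 2.884×10^6 N.
From L = ½ρV²S·CL,max = W: V_stall = √(2W/(ρSCL,max)) = √(2·2.884×10^6/(1.04·148·2.05))
V_stall = √18280 = 135 m/s

V_stall = 135 m/s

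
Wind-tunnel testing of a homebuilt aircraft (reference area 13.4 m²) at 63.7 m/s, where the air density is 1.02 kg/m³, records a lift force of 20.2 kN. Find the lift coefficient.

From L = ½ρv²S·CL, rearranging gives CL = 2L/(ρv²S).
CL = 2 × 20200 / (1.02 × 63.7² × 13.4) = 0.728

CL = 0.728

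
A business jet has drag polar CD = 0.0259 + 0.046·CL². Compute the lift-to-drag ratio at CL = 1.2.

CD = 0.0259 + 0.046 × 1.2² = 0.09214
L/D = CL/CD = 1.2 / 0.09214 = 13

L/D = 13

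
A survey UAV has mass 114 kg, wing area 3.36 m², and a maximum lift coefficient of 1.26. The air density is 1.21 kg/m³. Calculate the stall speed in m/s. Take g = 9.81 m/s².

Weight W = mg = 114 × 9.81 = 1118 N.
From L = ½ρV²S·CL,max = W: V_stall = √(2W/(ρSCL,max)) = √(2·1118/(1.21·3.36·1.26))
V_stall = √436.6 = 20.9 m/s

V_stall = 20.9 m/s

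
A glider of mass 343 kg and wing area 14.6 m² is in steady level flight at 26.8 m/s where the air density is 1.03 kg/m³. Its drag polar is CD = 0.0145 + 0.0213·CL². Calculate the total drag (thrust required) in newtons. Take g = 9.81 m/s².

Level flight ⇒ L = W = m·g = 343 × 9.81 = 3364.8 N.
q = ½ρv² = ½ × 1.03 × 26.8² = 369.9 Pa.
CL = W/(q·S) = 3364.8 / (369.9 × 14.6) = 0.6231.
CD = 0.0145 + 0.0213 × 0.6231² = 0.02277.
D = q·S·CD = 369.9 × 14.6 × 0.02277 = 123 N

D = 123 N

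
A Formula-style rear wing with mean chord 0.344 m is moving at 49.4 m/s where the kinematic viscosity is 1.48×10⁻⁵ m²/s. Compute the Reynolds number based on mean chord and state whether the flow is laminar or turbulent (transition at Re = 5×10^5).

Re = 1.15×10^6 (turbulent)

Re = v·c/ν = 49.4 × 0.344 / (1.48×10⁻⁵) = 1.15×10^6
Since 1.15×10^6 > 5×10^5, the flow is turbulent.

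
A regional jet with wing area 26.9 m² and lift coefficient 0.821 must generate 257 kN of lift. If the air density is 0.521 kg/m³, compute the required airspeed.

L = ½ρv²S·CL ⇒ v = √(2L/(ρ·S·CL))
v = √(2 × 2.57×10^5 / (0.521 × 26.9 × 0.821)) = √44670 = 211 m/s

v = 211 m/s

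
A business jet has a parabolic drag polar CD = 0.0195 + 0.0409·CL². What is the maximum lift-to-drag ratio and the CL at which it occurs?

For CD = CD0 + K·CL², (L/D)max occurs at CL* = √(CD0/K) and equals 1/(2√(K·CD0)).
(L/D)max = 1/(2√(0.0409 × 0.0195)) = 1/(2 × 0.02824) = 17.7
CL* = √(0.0195/0.0409) = 0.69

(L/D)max = 17.7, at CL = 0.69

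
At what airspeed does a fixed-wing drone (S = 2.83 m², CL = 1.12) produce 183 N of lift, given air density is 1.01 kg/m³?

v = 10.7 m/s

L = ½ρv²S·CL ⇒ v = √(2L/(ρ·S·CL))
v = √(2 × 183 / (1.01 × 2.83 × 1.12)) = √114.3 = 10.7 m/s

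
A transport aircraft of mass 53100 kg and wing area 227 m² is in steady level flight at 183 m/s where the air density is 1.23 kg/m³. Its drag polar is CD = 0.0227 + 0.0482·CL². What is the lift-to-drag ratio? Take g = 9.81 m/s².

L/D = 4.78

Level flight ⇒ L = W = m·g = 53100 × 9.81 = 5.2091×10^5 N.
q = ½ρv² = ½ × 1.23 × 183² = 20600 Pa.
Required CL = L/(qS) = 5.2091×10^5/(20600·227) = 0.1114.
CD = 0.0227 + 0.0482 × 0.1114² = 0.0233.
L/D = CL/CD = 0.1114 / 0.0233 = 4.78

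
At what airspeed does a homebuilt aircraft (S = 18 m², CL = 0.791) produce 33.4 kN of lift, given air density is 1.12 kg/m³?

v = 64.7 m/s

L = ½ρv²S·CL ⇒ v = √(2L/(ρ·S·CL))
v = √(2 × 33400 / (1.12 × 18 × 0.791)) = √4189 = 64.7 m/s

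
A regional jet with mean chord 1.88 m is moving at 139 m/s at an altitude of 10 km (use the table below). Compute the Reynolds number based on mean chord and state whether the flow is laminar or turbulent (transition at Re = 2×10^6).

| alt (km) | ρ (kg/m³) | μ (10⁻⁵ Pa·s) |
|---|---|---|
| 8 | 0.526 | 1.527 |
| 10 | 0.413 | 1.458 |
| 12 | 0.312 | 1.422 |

At 10 km, from the table: ρ = 0.413 kg/m³, μ = 1.458×10⁻⁵ Pa·s.
Re = ρ·v·c/μ = 0.413 × 139 × 1.88 / (1.458×10⁻⁵) = 7.4×10^6
Since 7.4×10^6 > 2×10^6, the flow is turbulent.

Re = 7.4×10^6 (turbulent)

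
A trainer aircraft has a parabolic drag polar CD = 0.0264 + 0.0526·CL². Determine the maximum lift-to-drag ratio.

(L/D)max = 13.4

For CD = CD0 + K·CL², (L/D)max occurs at CL* = √(CD0/K) and equals 1/(2√(K·CD0)).
(L/D)max = 1/(2√(0.0526 × 0.0264)) = 1/(2 × 0.03726) = 13.4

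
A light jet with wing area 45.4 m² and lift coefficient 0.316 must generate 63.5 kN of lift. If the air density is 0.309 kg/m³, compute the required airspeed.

L = ½ρv²S·CL ⇒ v = √(2L/(ρ·S·CL))
v = √(2 × 63500 / (0.309 × 45.4 × 0.316)) = √28650 = 169 m/s

v = 169 m/s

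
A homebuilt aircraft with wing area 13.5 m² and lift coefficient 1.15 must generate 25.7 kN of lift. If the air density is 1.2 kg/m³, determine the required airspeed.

v = 52.5 m/s

L = ½ρv²S·CL ⇒ v = √(2L/(ρ·S·CL))
v = √(2 × 25700 / (1.2 × 13.5 × 1.15)) = √2759 = 52.5 m/s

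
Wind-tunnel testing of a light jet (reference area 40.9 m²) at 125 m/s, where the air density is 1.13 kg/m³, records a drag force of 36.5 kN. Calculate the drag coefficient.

From D = ½ρv²S·CD, rearranging gives CD = 2D/(ρv²S).
CD = 2 × 36500 / (1.13 × 125² × 40.9) = 0.101

CD = 0.101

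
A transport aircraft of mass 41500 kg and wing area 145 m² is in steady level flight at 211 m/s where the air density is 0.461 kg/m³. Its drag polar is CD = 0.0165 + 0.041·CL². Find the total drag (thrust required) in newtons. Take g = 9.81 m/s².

D = 29100 N

In steady level flight, lift balances weight: W = mg = 41500 × 9.81 = 4.0712×10^5 N.
q = ½ρv² = ½ × 0.461 × 211² = 10260 Pa.
Required CL = L/(qS) = 4.0712×10^5/(10260·145) = 0.2736.
CD = 0.0165 + 0.041 × 0.2736² = 0.01957.
D = q·S·CD = 10260 × 145 × 0.01957 = 29120 N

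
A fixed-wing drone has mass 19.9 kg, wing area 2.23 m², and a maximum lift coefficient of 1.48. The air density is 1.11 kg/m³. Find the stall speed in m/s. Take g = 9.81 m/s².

V_stall = 10.3 m/s

Weight W = mg = 19.9 × 9.81 = 195.2 N.
From L = ½ρV²S·CL,max = W: V_stall = √(2W/(ρSCL,max)) = √(2·195.2/(1.11·2.23·1.48))
V_stall = √106.6 = 10.3 m/s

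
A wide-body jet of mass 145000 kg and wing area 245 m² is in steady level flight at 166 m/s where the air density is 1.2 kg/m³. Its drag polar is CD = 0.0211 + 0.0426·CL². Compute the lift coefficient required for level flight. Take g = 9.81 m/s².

Weight W = mg = 145000 × 9.81 = 1.4224×10^6 N; in level flight L = W.
q = ½ρv² = ½ × 1.2 × 166² = 16530 Pa.
CL = 2W/(ρv²S) = 2×1.4224×10^6/(1.2×166²×245) = 0.3512.

CL = 0.351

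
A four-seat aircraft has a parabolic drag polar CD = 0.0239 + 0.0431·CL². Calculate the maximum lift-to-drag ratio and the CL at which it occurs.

For CD = CD0 + K·CL², (L/D)max occurs at CL* = √(CD0/K) and equals 1/(2√(K·CD0)).
(L/D)max = 1/(2√(0.0431 × 0.0239)) = 1/(2 × 0.0321) = 15.6
CL* = √(0.0239/0.0431) = 0.745

(L/D)max = 15.6, at CL = 0.745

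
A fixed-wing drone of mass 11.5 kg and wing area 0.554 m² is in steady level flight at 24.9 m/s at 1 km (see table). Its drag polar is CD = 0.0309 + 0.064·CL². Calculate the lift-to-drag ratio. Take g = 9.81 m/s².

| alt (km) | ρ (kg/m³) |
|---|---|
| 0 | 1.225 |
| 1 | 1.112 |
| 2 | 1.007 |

L/D = 11.1

At 1 km, from the table: ρ = 1.112 kg/m³.
In steady level flight, lift balances weight: W = mg = 11.5 × 9.81 = 112.82 N.
Dynamic pressure q = 0.5 × 1.112 × 24.9² = 344.7 Pa.
Required CL = L/(qS) = 112.82/(344.7·0.554) = 0.5907.
CD = 0.0309 + 0.064 × 0.5907² = 0.05323.
L/D = CL/CD = 0.5907 / 0.05323 = 11.1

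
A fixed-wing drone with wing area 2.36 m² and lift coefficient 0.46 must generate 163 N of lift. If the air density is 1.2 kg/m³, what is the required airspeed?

L = ½ρv²S·CL ⇒ v = √(2L/(ρ·S·CL))
v = √(2 × 163 / (1.2 × 2.36 × 0.46)) = √250.2 = 15.8 m/s

v = 15.8 m/s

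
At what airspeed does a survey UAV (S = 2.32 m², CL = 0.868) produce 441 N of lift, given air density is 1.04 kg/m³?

L = ½ρv²S·CL ⇒ v = √(2L/(ρ·S·CL))
v = √(2 × 441 / (1.04 × 2.32 × 0.868)) = √421.1 = 20.5 m/s

v = 20.5 m/s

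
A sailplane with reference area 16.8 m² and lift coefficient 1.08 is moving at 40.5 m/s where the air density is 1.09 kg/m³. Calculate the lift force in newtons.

Dynamic pressure q = ½ρv² = ½ × 1.09 × 40.5² = 893.9 Pa.
L = q·S·CL = 893.9 × 16.8 × 1.08 = 16200 N ≈ 16.2 kN

L = 16200 N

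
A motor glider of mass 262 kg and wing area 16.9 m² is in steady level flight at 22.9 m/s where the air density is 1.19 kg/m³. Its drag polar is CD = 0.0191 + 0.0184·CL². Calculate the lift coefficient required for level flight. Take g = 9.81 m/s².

In steady level flight, lift balances weight: W = mg = 262 × 9.81 = 2570.2 N.
Dynamic pressure q = 0.5 × 1.19 × 22.9² = 312 Pa.
Required CL = L/(qS) = 2570.2/(312·16.9) = 0.4874.

CL = 0.487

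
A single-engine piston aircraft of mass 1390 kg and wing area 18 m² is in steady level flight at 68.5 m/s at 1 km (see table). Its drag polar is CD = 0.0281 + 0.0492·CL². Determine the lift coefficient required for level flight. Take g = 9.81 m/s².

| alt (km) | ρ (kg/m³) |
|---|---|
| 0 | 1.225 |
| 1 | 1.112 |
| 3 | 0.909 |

At 1 km, from the table: ρ = 1.112 kg/m³.
Level flight ⇒ L = W = m·g = 1390 × 9.81 = 13636 N.
q = ½ρv² = ½ × 1.112 × 68.5² = 2609 Pa.
CL = W/(q·S) = 13636 / (2609 × 18) = 0.2904.

CL = 0.29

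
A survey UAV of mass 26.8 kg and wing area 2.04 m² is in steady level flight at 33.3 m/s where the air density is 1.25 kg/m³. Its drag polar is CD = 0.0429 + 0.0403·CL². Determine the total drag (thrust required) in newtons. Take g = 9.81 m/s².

In steady level flight, lift balances weight: W = mg = 26.8 × 9.81 = 262.91 N.
Dynamic pressure q = 0.5 × 1.25 × 33.3² = 693.1 Pa.
CL = W/(q·S) = 262.91 / (693.1 × 2.04) = 0.186.
CD = 0.0429 + 0.0403 × 0.186² = 0.04429.
D = q·S·CD = 693.1 × 2.04 × 0.04429 = 62.62 N

D = 62.6 N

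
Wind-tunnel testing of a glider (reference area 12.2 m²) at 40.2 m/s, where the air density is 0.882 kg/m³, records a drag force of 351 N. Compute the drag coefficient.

CD = 0.0404

From D = ½ρv²S·CD, rearranging gives CD = 2D/(ρv²S).
CD = 2 × 351 / (0.882 × 40.2² × 12.2) = 0.0404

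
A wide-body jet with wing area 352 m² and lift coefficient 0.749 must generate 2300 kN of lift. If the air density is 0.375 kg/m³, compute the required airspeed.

L = ½ρv²S·CL ⇒ v = √(2L/(ρ·S·CL))
v = √(2 × 2.3×10^6 / (0.375 × 352 × 0.749)) = √46530 = 216 m/s

v = 216 m/s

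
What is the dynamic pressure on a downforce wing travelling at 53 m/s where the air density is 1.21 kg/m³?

q = 1700 Pa

q = ½ρv² = ½ × 1.21 × 53² = 1700 Pa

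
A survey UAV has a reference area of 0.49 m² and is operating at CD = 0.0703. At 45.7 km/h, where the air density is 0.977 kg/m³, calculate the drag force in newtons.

Convert speed: v = 45.7 km/h ÷ 3.6 = 12.69 m/s.
Dynamic pressure q = ½ρv² = ½ × 0.977 × 12.69² = 78.72 Pa.
D = q·S·CD = 78.72 × 0.49 × 0.0703 = 2.71 N

D = 2.71 N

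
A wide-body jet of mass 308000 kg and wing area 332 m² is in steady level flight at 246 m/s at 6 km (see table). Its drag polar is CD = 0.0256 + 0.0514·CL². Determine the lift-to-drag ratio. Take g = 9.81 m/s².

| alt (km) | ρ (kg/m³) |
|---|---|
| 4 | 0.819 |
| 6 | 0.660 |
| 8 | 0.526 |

L/D = 12.6

At 6 km, from the table: ρ = 0.660 kg/m³.
Weight W = mg = 308000 × 9.81 = 3.0215×10^6 N; in level flight L = W.
q = ½ρv² = ½ × 0.66 × 246² = 19970 Pa.
CL = W/(q·S) = 3.0215×10^6 / (19970 × 332) = 0.4557.
CD = 0.0256 + 0.0514 × 0.4557² = 0.03627.
L/D = CL/CD = 0.4557 / 0.03627 = 12.6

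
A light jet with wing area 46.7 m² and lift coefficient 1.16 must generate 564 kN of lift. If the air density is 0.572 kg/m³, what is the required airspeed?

v = 191 m/s

L = ½ρv²S·CL ⇒ v = √(2L/(ρ·S·CL))
v = √(2 × 5.64×10^5 / (0.572 × 46.7 × 1.16)) = √36400 = 191 m/s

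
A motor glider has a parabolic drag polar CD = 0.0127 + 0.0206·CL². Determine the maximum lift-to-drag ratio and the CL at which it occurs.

For CD = CD0 + K·CL², (L/D)max occurs at CL* = √(CD0/K) and equals 1/(2√(K·CD0)).
(L/D)max = 1/(2√(0.0206 × 0.0127)) = 1/(2 × 0.01617) = 30.9
CL* = √(0.0127/0.0206) = 0.785

(L/D)max = 30.9, at CL = 0.785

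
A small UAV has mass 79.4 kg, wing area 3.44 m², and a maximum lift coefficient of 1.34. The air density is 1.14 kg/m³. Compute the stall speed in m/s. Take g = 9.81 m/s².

V_stall = 17.2 m/s

Weight W = mg = 79.4 × 9.81 = 778.9 N.
V_stall = √(2W/(ρ·S·CL,max)) = √(2 × 778.9 / (1.14 × 3.44 × 1.34))
V_stall = √296.4 = 17.2 m/s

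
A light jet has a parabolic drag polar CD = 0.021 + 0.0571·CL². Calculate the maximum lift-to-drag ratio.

For CD = CD0 + K·CL², (L/D)max occurs at CL* = √(CD0/K) and equals 1/(2√(K·CD0)).
(L/D)max = 1/(2√(0.0571 × 0.021)) = 1/(2 × 0.03463) = 14.4

(L/D)max = 14.4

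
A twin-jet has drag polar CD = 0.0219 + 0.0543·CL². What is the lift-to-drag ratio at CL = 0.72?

L/D = 14.4

CD = 0.0219 + 0.0543 × 0.72² = 0.05005
L/D = CL/CD = 0.72 / 0.05005 = 14.4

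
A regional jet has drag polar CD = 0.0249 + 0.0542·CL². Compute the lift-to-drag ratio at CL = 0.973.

L/D = 12.8

CD = 0.0249 + 0.0542 × 0.973² = 0.07621
L/D = CL/CD = 0.973 / 0.07621 = 12.8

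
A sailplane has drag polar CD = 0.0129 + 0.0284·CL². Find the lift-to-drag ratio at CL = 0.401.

CD = 0.0129 + 0.0284 × 0.401² = 0.01747
L/D = CL/CD = 0.401 / 0.01747 = 23

L/D = 23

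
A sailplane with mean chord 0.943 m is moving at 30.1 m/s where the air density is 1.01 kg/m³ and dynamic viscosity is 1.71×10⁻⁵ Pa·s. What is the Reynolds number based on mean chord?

Re = ρ·v·c/μ = 1.01 × 30.1 × 0.943 / (1.71×10⁻⁵) = 1.68×10^6

Re = 1.68×10^6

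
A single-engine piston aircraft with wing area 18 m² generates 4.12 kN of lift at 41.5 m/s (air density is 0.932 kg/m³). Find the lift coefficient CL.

CL = 0.285

From L = ½ρv²S·CL, rearranging gives CL = 2L/(ρv²S).
CL = 2 × 4120 / (0.932 × 41.5² × 18) = 0.285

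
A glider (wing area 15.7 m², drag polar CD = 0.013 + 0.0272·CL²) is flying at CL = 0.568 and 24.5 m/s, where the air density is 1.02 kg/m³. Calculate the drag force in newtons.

D = 105 N

CD = 0.013 + 0.0272 × 0.568² = 0.02178
D = ½ρv²S·CD = ½ × 1.02 × 24.5² × 15.7 × 0.02178 = 105 N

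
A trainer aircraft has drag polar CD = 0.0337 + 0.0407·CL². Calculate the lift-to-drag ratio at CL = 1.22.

CD = 0.0337 + 0.0407 × 1.22² = 0.09428
L/D = CL/CD = 1.22 / 0.09428 = 12.9

L/D = 12.9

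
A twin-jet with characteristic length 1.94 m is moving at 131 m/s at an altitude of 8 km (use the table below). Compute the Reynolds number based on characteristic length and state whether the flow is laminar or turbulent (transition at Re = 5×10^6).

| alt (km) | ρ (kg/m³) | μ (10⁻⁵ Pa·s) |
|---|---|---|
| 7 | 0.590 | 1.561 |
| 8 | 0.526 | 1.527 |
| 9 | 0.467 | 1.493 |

Re = 8.75×10^6 (turbulent)

At 8 km, from the table: ρ = 0.526 kg/m³, μ = 1.527×10⁻⁵ Pa·s.
Re = ρ·v·c/μ = 0.526 × 131 × 1.94 / (1.527×10⁻⁵) = 8.75×10^6
Since 8.75×10^6 > 5×10^6, the flow is turbulent.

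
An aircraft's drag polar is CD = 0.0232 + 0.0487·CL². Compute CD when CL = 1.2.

CD = 0.0232 + 0.0487 × 1.2² = 0.0232 + 0.07013 = 0.0933

CD = 0.0933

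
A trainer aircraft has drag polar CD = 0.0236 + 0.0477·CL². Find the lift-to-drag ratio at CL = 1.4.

L/D = 12

CD = 0.0236 + 0.0477 × 1.4² = 0.1171
L/D = CL/CD = 1.4 / 0.1171 = 12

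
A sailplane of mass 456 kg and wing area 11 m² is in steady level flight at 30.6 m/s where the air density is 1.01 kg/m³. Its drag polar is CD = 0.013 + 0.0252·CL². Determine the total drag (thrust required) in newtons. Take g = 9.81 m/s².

D = 165 N

In steady level flight, lift balances weight: W = mg = 456 × 9.81 = 4473.4 N.
q = ½ρv² = ½ × 1.01 × 30.6² = 472.9 Pa.
CL = W/(q·S) = 4473.4 / (472.9 × 11) = 0.86.
CD = 0.013 + 0.0252 × 0.86² = 0.03164.
D = q·S·CD = 472.9 × 11 × 0.03164 = 164.6 N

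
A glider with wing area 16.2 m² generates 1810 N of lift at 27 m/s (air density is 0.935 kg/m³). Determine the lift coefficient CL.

CL = 0.328

From L = ½ρv²S·CL, rearranging gives CL = 2L/(ρv²S).
CL = 2 × 1810 / (0.935 × 27² × 16.2) = 0.328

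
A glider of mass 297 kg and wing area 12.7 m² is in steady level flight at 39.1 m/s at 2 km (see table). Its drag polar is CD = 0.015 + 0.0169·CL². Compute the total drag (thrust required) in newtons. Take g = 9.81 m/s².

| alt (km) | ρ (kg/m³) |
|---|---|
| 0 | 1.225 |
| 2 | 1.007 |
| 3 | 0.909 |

D = 161 N

At 2 km, from the table: ρ = 1.007 kg/m³.
Level flight ⇒ L = W = m·g = 297 × 9.81 = 2913.6 N.
q = ½ρv² = ½ × 1.007 × 39.1² = 769.8 Pa.
Required CL = L/(qS) = 2913.6/(769.8·12.7) = 0.298.
CD = 0.015 + 0.0169 × 0.298² = 0.0165.
D = q·S·CD = 769.8 × 12.7 × 0.0165 = 161.3 N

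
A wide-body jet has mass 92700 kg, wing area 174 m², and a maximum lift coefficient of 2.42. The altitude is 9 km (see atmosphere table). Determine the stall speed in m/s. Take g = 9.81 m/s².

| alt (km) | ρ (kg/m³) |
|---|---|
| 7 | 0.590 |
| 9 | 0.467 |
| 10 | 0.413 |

At 9 km, from the table: ρ = 0.467 kg/m³.
At stall, lift equals weight: L = W = m·g = 92700 × 9.81 = 9.094×10^5 N.
From L = ½ρV²S·CL,max = W: V_stall = √(2W/(ρSCL,max)) = √(2·9.094×10^5/(0.467·174·2.42))
V_stall = √9249 = 96.2 m/s

V_stall = 96.2 m/s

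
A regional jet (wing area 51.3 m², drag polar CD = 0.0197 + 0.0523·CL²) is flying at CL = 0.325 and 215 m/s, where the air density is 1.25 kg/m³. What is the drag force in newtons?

D = 37400 N

CD = 0.0197 + 0.0523 × 0.325² = 0.02522
D = ½ρv²S·CD = ½ × 1.25 × 215² × 51.3 × 0.02522 = 37400 N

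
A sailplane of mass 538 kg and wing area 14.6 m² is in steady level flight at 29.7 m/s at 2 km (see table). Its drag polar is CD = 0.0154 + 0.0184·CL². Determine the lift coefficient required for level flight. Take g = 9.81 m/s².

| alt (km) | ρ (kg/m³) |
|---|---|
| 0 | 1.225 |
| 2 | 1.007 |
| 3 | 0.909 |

At 2 km, from the table: ρ = 1.007 kg/m³.
Level flight ⇒ L = W = m·g = 538 × 9.81 = 5277.8 N.
q = ½ρv² = ½ × 1.007 × 29.7² = 444.1 Pa.
CL = 2W/(ρv²S) = 2×5277.8/(1.007×29.7²×14.6) = 0.8139.

CL = 0.814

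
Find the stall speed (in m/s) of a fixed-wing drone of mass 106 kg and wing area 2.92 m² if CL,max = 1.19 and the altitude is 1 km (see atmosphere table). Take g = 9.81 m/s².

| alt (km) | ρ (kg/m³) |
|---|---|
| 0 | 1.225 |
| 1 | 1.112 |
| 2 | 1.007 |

V_stall = 23.2 m/s

At 1 km, from the table: ρ = 1.112 kg/m³.
Weight W = mg = 106 × 9.81 = 1040 N.
V_stall = √(2W/(ρ·S·CL,max)) = √(2 × 1040 / (1.112 × 2.92 × 1.19))
V_stall = √538.2 = 23.2 m/s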